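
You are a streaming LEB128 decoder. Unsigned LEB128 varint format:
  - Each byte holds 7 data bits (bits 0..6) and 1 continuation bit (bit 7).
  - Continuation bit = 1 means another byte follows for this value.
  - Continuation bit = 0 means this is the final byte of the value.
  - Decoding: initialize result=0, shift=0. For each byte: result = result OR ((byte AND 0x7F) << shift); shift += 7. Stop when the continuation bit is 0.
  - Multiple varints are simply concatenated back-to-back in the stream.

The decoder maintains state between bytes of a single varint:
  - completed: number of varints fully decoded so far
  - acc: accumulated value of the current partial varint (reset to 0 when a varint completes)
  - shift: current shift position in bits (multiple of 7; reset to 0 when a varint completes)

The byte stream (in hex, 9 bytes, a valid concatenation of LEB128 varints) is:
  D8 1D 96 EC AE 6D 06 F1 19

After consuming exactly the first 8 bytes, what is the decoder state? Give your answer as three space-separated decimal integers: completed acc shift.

byte[0]=0xD8 cont=1 payload=0x58: acc |= 88<<0 -> completed=0 acc=88 shift=7
byte[1]=0x1D cont=0 payload=0x1D: varint #1 complete (value=3800); reset -> completed=1 acc=0 shift=0
byte[2]=0x96 cont=1 payload=0x16: acc |= 22<<0 -> completed=1 acc=22 shift=7
byte[3]=0xEC cont=1 payload=0x6C: acc |= 108<<7 -> completed=1 acc=13846 shift=14
byte[4]=0xAE cont=1 payload=0x2E: acc |= 46<<14 -> completed=1 acc=767510 shift=21
byte[5]=0x6D cont=0 payload=0x6D: varint #2 complete (value=229357078); reset -> completed=2 acc=0 shift=0
byte[6]=0x06 cont=0 payload=0x06: varint #3 complete (value=6); reset -> completed=3 acc=0 shift=0
byte[7]=0xF1 cont=1 payload=0x71: acc |= 113<<0 -> completed=3 acc=113 shift=7

Answer: 3 113 7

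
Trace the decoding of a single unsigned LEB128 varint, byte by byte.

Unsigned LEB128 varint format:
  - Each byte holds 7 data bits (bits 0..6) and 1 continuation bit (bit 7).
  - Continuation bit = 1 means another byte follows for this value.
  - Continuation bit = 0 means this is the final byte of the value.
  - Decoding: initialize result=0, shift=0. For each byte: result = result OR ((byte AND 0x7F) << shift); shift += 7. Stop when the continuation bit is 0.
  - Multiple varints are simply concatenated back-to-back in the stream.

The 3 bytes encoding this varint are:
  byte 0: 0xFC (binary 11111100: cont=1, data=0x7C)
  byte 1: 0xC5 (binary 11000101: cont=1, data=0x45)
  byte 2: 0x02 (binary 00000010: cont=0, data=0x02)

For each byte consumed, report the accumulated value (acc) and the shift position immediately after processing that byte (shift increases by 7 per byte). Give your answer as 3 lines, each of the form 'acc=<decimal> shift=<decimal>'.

Answer: acc=124 shift=7
acc=8956 shift=14
acc=41724 shift=21

Derivation:
byte 0=0xFC: payload=0x7C=124, contrib = 124<<0 = 124; acc -> 124, shift -> 7
byte 1=0xC5: payload=0x45=69, contrib = 69<<7 = 8832; acc -> 8956, shift -> 14
byte 2=0x02: payload=0x02=2, contrib = 2<<14 = 32768; acc -> 41724, shift -> 21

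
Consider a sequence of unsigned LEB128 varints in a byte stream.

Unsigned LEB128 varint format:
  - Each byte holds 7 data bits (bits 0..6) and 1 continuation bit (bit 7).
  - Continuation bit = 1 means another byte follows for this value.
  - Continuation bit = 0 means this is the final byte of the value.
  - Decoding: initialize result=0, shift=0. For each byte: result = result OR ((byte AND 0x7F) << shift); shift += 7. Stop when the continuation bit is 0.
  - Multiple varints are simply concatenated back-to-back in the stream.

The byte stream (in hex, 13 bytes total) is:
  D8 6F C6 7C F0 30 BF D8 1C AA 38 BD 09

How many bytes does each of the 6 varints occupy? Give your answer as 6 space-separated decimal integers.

  byte[0]=0xD8 cont=1 payload=0x58=88: acc |= 88<<0 -> acc=88 shift=7
  byte[1]=0x6F cont=0 payload=0x6F=111: acc |= 111<<7 -> acc=14296 shift=14 [end]
Varint 1: bytes[0:2] = D8 6F -> value 14296 (2 byte(s))
  byte[2]=0xC6 cont=1 payload=0x46=70: acc |= 70<<0 -> acc=70 shift=7
  byte[3]=0x7C cont=0 payload=0x7C=124: acc |= 124<<7 -> acc=15942 shift=14 [end]
Varint 2: bytes[2:4] = C6 7C -> value 15942 (2 byte(s))
  byte[4]=0xF0 cont=1 payload=0x70=112: acc |= 112<<0 -> acc=112 shift=7
  byte[5]=0x30 cont=0 payload=0x30=48: acc |= 48<<7 -> acc=6256 shift=14 [end]
Varint 3: bytes[4:6] = F0 30 -> value 6256 (2 byte(s))
  byte[6]=0xBF cont=1 payload=0x3F=63: acc |= 63<<0 -> acc=63 shift=7
  byte[7]=0xD8 cont=1 payload=0x58=88: acc |= 88<<7 -> acc=11327 shift=14
  byte[8]=0x1C cont=0 payload=0x1C=28: acc |= 28<<14 -> acc=470079 shift=21 [end]
Varint 4: bytes[6:9] = BF D8 1C -> value 470079 (3 byte(s))
  byte[9]=0xAA cont=1 payload=0x2A=42: acc |= 42<<0 -> acc=42 shift=7
  byte[10]=0x38 cont=0 payload=0x38=56: acc |= 56<<7 -> acc=7210 shift=14 [end]
Varint 5: bytes[9:11] = AA 38 -> value 7210 (2 byte(s))
  byte[11]=0xBD cont=1 payload=0x3D=61: acc |= 61<<0 -> acc=61 shift=7
  byte[12]=0x09 cont=0 payload=0x09=9: acc |= 9<<7 -> acc=1213 shift=14 [end]
Varint 6: bytes[11:13] = BD 09 -> value 1213 (2 byte(s))

Answer: 2 2 2 3 2 2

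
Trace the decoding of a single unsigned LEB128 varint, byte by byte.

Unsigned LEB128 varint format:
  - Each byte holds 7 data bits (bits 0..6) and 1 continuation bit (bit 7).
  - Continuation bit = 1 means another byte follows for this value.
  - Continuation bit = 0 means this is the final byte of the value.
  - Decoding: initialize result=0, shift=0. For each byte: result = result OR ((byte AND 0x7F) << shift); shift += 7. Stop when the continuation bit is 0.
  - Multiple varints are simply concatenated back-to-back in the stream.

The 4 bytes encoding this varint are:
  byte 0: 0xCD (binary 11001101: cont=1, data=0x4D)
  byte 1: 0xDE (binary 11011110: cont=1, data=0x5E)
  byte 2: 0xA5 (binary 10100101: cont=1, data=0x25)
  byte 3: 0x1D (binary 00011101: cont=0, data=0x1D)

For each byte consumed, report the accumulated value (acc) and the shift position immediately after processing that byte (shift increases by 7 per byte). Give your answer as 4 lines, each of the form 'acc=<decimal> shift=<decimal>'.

Answer: acc=77 shift=7
acc=12109 shift=14
acc=618317 shift=21
acc=61435725 shift=28

Derivation:
byte 0=0xCD: payload=0x4D=77, contrib = 77<<0 = 77; acc -> 77, shift -> 7
byte 1=0xDE: payload=0x5E=94, contrib = 94<<7 = 12032; acc -> 12109, shift -> 14
byte 2=0xA5: payload=0x25=37, contrib = 37<<14 = 606208; acc -> 618317, shift -> 21
byte 3=0x1D: payload=0x1D=29, contrib = 29<<21 = 60817408; acc -> 61435725, shift -> 28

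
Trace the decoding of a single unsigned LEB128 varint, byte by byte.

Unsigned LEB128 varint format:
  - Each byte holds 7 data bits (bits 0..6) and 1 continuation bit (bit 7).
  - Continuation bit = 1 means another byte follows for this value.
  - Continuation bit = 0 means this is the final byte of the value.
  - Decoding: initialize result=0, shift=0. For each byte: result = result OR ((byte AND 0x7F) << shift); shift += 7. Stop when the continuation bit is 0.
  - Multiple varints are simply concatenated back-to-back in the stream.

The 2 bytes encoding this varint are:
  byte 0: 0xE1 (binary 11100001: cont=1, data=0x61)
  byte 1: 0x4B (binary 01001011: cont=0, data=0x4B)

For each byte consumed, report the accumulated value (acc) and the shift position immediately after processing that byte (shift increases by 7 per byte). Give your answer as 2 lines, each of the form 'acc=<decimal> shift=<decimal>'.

Answer: acc=97 shift=7
acc=9697 shift=14

Derivation:
byte 0=0xE1: payload=0x61=97, contrib = 97<<0 = 97; acc -> 97, shift -> 7
byte 1=0x4B: payload=0x4B=75, contrib = 75<<7 = 9600; acc -> 9697, shift -> 14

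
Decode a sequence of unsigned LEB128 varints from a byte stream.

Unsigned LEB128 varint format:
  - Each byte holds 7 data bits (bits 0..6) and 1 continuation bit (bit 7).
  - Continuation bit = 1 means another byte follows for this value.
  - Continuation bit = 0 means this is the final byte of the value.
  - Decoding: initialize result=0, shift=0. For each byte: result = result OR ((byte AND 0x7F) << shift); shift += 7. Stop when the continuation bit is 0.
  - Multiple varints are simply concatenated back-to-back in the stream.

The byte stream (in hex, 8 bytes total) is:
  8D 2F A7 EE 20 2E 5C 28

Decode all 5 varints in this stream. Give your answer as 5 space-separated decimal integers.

Answer: 6029 538407 46 92 40

Derivation:
  byte[0]=0x8D cont=1 payload=0x0D=13: acc |= 13<<0 -> acc=13 shift=7
  byte[1]=0x2F cont=0 payload=0x2F=47: acc |= 47<<7 -> acc=6029 shift=14 [end]
Varint 1: bytes[0:2] = 8D 2F -> value 6029 (2 byte(s))
  byte[2]=0xA7 cont=1 payload=0x27=39: acc |= 39<<0 -> acc=39 shift=7
  byte[3]=0xEE cont=1 payload=0x6E=110: acc |= 110<<7 -> acc=14119 shift=14
  byte[4]=0x20 cont=0 payload=0x20=32: acc |= 32<<14 -> acc=538407 shift=21 [end]
Varint 2: bytes[2:5] = A7 EE 20 -> value 538407 (3 byte(s))
  byte[5]=0x2E cont=0 payload=0x2E=46: acc |= 46<<0 -> acc=46 shift=7 [end]
Varint 3: bytes[5:6] = 2E -> value 46 (1 byte(s))
  byte[6]=0x5C cont=0 payload=0x5C=92: acc |= 92<<0 -> acc=92 shift=7 [end]
Varint 4: bytes[6:7] = 5C -> value 92 (1 byte(s))
  byte[7]=0x28 cont=0 payload=0x28=40: acc |= 40<<0 -> acc=40 shift=7 [end]
Varint 5: bytes[7:8] = 28 -> value 40 (1 byte(s))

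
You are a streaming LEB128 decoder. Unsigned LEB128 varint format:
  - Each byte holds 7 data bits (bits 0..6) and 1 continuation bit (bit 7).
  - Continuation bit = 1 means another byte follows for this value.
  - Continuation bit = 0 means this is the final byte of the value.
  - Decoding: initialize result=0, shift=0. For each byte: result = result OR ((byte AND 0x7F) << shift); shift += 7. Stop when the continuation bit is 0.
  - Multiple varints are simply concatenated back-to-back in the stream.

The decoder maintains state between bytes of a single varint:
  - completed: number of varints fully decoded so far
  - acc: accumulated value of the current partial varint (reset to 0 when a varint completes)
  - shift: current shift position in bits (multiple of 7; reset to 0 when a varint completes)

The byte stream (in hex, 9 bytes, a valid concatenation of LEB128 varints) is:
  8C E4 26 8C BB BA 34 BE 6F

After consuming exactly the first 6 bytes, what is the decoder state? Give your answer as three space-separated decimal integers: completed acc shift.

byte[0]=0x8C cont=1 payload=0x0C: acc |= 12<<0 -> completed=0 acc=12 shift=7
byte[1]=0xE4 cont=1 payload=0x64: acc |= 100<<7 -> completed=0 acc=12812 shift=14
byte[2]=0x26 cont=0 payload=0x26: varint #1 complete (value=635404); reset -> completed=1 acc=0 shift=0
byte[3]=0x8C cont=1 payload=0x0C: acc |= 12<<0 -> completed=1 acc=12 shift=7
byte[4]=0xBB cont=1 payload=0x3B: acc |= 59<<7 -> completed=1 acc=7564 shift=14
byte[5]=0xBA cont=1 payload=0x3A: acc |= 58<<14 -> completed=1 acc=957836 shift=21

Answer: 1 957836 21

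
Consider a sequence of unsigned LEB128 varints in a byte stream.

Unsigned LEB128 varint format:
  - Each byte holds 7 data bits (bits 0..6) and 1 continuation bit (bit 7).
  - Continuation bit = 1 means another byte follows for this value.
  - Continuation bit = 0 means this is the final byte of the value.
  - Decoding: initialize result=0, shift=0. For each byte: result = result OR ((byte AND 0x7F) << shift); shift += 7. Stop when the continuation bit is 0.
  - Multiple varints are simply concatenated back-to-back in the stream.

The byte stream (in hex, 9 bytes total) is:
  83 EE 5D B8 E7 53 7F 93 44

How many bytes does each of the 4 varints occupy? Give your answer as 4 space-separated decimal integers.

Answer: 3 3 1 2

Derivation:
  byte[0]=0x83 cont=1 payload=0x03=3: acc |= 3<<0 -> acc=3 shift=7
  byte[1]=0xEE cont=1 payload=0x6E=110: acc |= 110<<7 -> acc=14083 shift=14
  byte[2]=0x5D cont=0 payload=0x5D=93: acc |= 93<<14 -> acc=1537795 shift=21 [end]
Varint 1: bytes[0:3] = 83 EE 5D -> value 1537795 (3 byte(s))
  byte[3]=0xB8 cont=1 payload=0x38=56: acc |= 56<<0 -> acc=56 shift=7
  byte[4]=0xE7 cont=1 payload=0x67=103: acc |= 103<<7 -> acc=13240 shift=14
  byte[5]=0x53 cont=0 payload=0x53=83: acc |= 83<<14 -> acc=1373112 shift=21 [end]
Varint 2: bytes[3:6] = B8 E7 53 -> value 1373112 (3 byte(s))
  byte[6]=0x7F cont=0 payload=0x7F=127: acc |= 127<<0 -> acc=127 shift=7 [end]
Varint 3: bytes[6:7] = 7F -> value 127 (1 byte(s))
  byte[7]=0x93 cont=1 payload=0x13=19: acc |= 19<<0 -> acc=19 shift=7
  byte[8]=0x44 cont=0 payload=0x44=68: acc |= 68<<7 -> acc=8723 shift=14 [end]
Varint 4: bytes[7:9] = 93 44 -> value 8723 (2 byte(s))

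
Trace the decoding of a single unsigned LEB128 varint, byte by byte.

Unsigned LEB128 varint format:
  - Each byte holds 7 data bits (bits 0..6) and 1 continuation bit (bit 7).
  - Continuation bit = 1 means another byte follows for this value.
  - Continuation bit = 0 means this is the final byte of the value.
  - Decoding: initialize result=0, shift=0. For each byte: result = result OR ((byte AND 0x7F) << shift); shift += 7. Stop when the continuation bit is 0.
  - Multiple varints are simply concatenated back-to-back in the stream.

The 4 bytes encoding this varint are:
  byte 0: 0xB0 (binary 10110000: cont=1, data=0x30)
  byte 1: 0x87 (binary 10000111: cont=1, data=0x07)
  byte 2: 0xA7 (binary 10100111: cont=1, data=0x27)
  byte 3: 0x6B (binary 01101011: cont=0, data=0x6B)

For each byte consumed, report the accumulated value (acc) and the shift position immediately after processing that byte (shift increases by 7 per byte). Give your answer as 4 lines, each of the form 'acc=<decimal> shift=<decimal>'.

byte 0=0xB0: payload=0x30=48, contrib = 48<<0 = 48; acc -> 48, shift -> 7
byte 1=0x87: payload=0x07=7, contrib = 7<<7 = 896; acc -> 944, shift -> 14
byte 2=0xA7: payload=0x27=39, contrib = 39<<14 = 638976; acc -> 639920, shift -> 21
byte 3=0x6B: payload=0x6B=107, contrib = 107<<21 = 224395264; acc -> 225035184, shift -> 28

Answer: acc=48 shift=7
acc=944 shift=14
acc=639920 shift=21
acc=225035184 shift=28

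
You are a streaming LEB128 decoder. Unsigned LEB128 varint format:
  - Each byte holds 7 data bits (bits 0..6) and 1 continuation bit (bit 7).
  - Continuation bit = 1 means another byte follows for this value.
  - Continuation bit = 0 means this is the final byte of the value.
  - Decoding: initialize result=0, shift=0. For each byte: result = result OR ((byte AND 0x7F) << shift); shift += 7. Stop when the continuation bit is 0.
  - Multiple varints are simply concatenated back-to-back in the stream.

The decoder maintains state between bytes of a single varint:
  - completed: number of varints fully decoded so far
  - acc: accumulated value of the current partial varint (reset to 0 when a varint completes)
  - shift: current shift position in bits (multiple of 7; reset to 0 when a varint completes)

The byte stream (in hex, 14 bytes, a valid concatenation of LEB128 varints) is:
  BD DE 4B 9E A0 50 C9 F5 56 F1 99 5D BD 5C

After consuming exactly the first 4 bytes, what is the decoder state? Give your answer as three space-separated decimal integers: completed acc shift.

byte[0]=0xBD cont=1 payload=0x3D: acc |= 61<<0 -> completed=0 acc=61 shift=7
byte[1]=0xDE cont=1 payload=0x5E: acc |= 94<<7 -> completed=0 acc=12093 shift=14
byte[2]=0x4B cont=0 payload=0x4B: varint #1 complete (value=1240893); reset -> completed=1 acc=0 shift=0
byte[3]=0x9E cont=1 payload=0x1E: acc |= 30<<0 -> completed=1 acc=30 shift=7

Answer: 1 30 7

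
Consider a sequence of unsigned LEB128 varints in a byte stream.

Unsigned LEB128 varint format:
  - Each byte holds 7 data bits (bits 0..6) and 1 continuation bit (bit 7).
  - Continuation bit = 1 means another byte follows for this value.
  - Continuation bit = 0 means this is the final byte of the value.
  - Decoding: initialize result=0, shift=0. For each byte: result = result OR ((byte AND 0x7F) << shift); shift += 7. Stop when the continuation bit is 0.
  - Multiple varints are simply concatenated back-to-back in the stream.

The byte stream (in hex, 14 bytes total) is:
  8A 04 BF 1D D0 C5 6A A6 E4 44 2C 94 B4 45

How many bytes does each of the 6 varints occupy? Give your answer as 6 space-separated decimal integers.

  byte[0]=0x8A cont=1 payload=0x0A=10: acc |= 10<<0 -> acc=10 shift=7
  byte[1]=0x04 cont=0 payload=0x04=4: acc |= 4<<7 -> acc=522 shift=14 [end]
Varint 1: bytes[0:2] = 8A 04 -> value 522 (2 byte(s))
  byte[2]=0xBF cont=1 payload=0x3F=63: acc |= 63<<0 -> acc=63 shift=7
  byte[3]=0x1D cont=0 payload=0x1D=29: acc |= 29<<7 -> acc=3775 shift=14 [end]
Varint 2: bytes[2:4] = BF 1D -> value 3775 (2 byte(s))
  byte[4]=0xD0 cont=1 payload=0x50=80: acc |= 80<<0 -> acc=80 shift=7
  byte[5]=0xC5 cont=1 payload=0x45=69: acc |= 69<<7 -> acc=8912 shift=14
  byte[6]=0x6A cont=0 payload=0x6A=106: acc |= 106<<14 -> acc=1745616 shift=21 [end]
Varint 3: bytes[4:7] = D0 C5 6A -> value 1745616 (3 byte(s))
  byte[7]=0xA6 cont=1 payload=0x26=38: acc |= 38<<0 -> acc=38 shift=7
  byte[8]=0xE4 cont=1 payload=0x64=100: acc |= 100<<7 -> acc=12838 shift=14
  byte[9]=0x44 cont=0 payload=0x44=68: acc |= 68<<14 -> acc=1126950 shift=21 [end]
Varint 4: bytes[7:10] = A6 E4 44 -> value 1126950 (3 byte(s))
  byte[10]=0x2C cont=0 payload=0x2C=44: acc |= 44<<0 -> acc=44 shift=7 [end]
Varint 5: bytes[10:11] = 2C -> value 44 (1 byte(s))
  byte[11]=0x94 cont=1 payload=0x14=20: acc |= 20<<0 -> acc=20 shift=7
  byte[12]=0xB4 cont=1 payload=0x34=52: acc |= 52<<7 -> acc=6676 shift=14
  byte[13]=0x45 cont=0 payload=0x45=69: acc |= 69<<14 -> acc=1137172 shift=21 [end]
Varint 6: bytes[11:14] = 94 B4 45 -> value 1137172 (3 byte(s))

Answer: 2 2 3 3 1 3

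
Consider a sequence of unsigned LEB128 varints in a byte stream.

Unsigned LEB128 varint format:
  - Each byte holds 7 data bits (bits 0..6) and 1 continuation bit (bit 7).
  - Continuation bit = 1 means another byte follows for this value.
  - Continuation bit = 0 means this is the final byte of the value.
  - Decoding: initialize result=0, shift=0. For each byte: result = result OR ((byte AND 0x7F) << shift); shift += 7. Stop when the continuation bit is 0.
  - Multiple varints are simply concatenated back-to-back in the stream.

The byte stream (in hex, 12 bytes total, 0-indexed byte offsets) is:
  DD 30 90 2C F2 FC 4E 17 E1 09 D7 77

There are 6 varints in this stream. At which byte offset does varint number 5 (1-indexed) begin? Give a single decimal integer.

  byte[0]=0xDD cont=1 payload=0x5D=93: acc |= 93<<0 -> acc=93 shift=7
  byte[1]=0x30 cont=0 payload=0x30=48: acc |= 48<<7 -> acc=6237 shift=14 [end]
Varint 1: bytes[0:2] = DD 30 -> value 6237 (2 byte(s))
  byte[2]=0x90 cont=1 payload=0x10=16: acc |= 16<<0 -> acc=16 shift=7
  byte[3]=0x2C cont=0 payload=0x2C=44: acc |= 44<<7 -> acc=5648 shift=14 [end]
Varint 2: bytes[2:4] = 90 2C -> value 5648 (2 byte(s))
  byte[4]=0xF2 cont=1 payload=0x72=114: acc |= 114<<0 -> acc=114 shift=7
  byte[5]=0xFC cont=1 payload=0x7C=124: acc |= 124<<7 -> acc=15986 shift=14
  byte[6]=0x4E cont=0 payload=0x4E=78: acc |= 78<<14 -> acc=1293938 shift=21 [end]
Varint 3: bytes[4:7] = F2 FC 4E -> value 1293938 (3 byte(s))
  byte[7]=0x17 cont=0 payload=0x17=23: acc |= 23<<0 -> acc=23 shift=7 [end]
Varint 4: bytes[7:8] = 17 -> value 23 (1 byte(s))
  byte[8]=0xE1 cont=1 payload=0x61=97: acc |= 97<<0 -> acc=97 shift=7
  byte[9]=0x09 cont=0 payload=0x09=9: acc |= 9<<7 -> acc=1249 shift=14 [end]
Varint 5: bytes[8:10] = E1 09 -> value 1249 (2 byte(s))
  byte[10]=0xD7 cont=1 payload=0x57=87: acc |= 87<<0 -> acc=87 shift=7
  byte[11]=0x77 cont=0 payload=0x77=119: acc |= 119<<7 -> acc=15319 shift=14 [end]
Varint 6: bytes[10:12] = D7 77 -> value 15319 (2 byte(s))

Answer: 8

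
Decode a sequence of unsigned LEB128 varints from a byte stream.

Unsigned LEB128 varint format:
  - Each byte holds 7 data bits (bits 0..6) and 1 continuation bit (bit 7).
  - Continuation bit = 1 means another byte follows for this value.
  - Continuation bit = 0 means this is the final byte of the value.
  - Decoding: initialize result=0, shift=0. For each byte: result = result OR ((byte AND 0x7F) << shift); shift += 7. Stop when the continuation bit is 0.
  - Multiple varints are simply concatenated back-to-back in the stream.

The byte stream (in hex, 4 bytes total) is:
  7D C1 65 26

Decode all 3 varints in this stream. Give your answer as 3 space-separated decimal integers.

Answer: 125 12993 38

Derivation:
  byte[0]=0x7D cont=0 payload=0x7D=125: acc |= 125<<0 -> acc=125 shift=7 [end]
Varint 1: bytes[0:1] = 7D -> value 125 (1 byte(s))
  byte[1]=0xC1 cont=1 payload=0x41=65: acc |= 65<<0 -> acc=65 shift=7
  byte[2]=0x65 cont=0 payload=0x65=101: acc |= 101<<7 -> acc=12993 shift=14 [end]
Varint 2: bytes[1:3] = C1 65 -> value 12993 (2 byte(s))
  byte[3]=0x26 cont=0 payload=0x26=38: acc |= 38<<0 -> acc=38 shift=7 [end]
Varint 3: bytes[3:4] = 26 -> value 38 (1 byte(s))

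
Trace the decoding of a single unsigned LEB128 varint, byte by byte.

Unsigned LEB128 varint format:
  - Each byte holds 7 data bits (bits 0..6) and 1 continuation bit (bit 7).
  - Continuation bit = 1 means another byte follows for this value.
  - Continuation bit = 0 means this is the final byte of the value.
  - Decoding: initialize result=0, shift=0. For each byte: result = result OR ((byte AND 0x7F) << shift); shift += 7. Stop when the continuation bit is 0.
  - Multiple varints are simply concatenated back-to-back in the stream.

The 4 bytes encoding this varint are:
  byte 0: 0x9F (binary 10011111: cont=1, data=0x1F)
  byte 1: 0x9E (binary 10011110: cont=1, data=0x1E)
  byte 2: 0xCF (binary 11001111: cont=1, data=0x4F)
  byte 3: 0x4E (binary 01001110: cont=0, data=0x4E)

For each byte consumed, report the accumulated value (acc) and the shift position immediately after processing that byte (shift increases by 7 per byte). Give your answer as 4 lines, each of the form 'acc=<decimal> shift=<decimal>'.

byte 0=0x9F: payload=0x1F=31, contrib = 31<<0 = 31; acc -> 31, shift -> 7
byte 1=0x9E: payload=0x1E=30, contrib = 30<<7 = 3840; acc -> 3871, shift -> 14
byte 2=0xCF: payload=0x4F=79, contrib = 79<<14 = 1294336; acc -> 1298207, shift -> 21
byte 3=0x4E: payload=0x4E=78, contrib = 78<<21 = 163577856; acc -> 164876063, shift -> 28

Answer: acc=31 shift=7
acc=3871 shift=14
acc=1298207 shift=21
acc=164876063 shift=28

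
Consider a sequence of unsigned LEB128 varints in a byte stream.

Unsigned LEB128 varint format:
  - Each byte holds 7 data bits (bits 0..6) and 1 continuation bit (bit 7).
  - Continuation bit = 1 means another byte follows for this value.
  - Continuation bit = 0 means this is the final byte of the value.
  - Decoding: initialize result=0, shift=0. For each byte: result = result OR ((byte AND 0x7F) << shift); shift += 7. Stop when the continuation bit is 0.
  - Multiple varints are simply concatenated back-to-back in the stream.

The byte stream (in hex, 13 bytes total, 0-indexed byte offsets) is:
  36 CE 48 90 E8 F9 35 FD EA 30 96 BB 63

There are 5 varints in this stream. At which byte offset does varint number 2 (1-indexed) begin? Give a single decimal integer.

  byte[0]=0x36 cont=0 payload=0x36=54: acc |= 54<<0 -> acc=54 shift=7 [end]
Varint 1: bytes[0:1] = 36 -> value 54 (1 byte(s))
  byte[1]=0xCE cont=1 payload=0x4E=78: acc |= 78<<0 -> acc=78 shift=7
  byte[2]=0x48 cont=0 payload=0x48=72: acc |= 72<<7 -> acc=9294 shift=14 [end]
Varint 2: bytes[1:3] = CE 48 -> value 9294 (2 byte(s))
  byte[3]=0x90 cont=1 payload=0x10=16: acc |= 16<<0 -> acc=16 shift=7
  byte[4]=0xE8 cont=1 payload=0x68=104: acc |= 104<<7 -> acc=13328 shift=14
  byte[5]=0xF9 cont=1 payload=0x79=121: acc |= 121<<14 -> acc=1995792 shift=21
  byte[6]=0x35 cont=0 payload=0x35=53: acc |= 53<<21 -> acc=113144848 shift=28 [end]
Varint 3: bytes[3:7] = 90 E8 F9 35 -> value 113144848 (4 byte(s))
  byte[7]=0xFD cont=1 payload=0x7D=125: acc |= 125<<0 -> acc=125 shift=7
  byte[8]=0xEA cont=1 payload=0x6A=106: acc |= 106<<7 -> acc=13693 shift=14
  byte[9]=0x30 cont=0 payload=0x30=48: acc |= 48<<14 -> acc=800125 shift=21 [end]
Varint 4: bytes[7:10] = FD EA 30 -> value 800125 (3 byte(s))
  byte[10]=0x96 cont=1 payload=0x16=22: acc |= 22<<0 -> acc=22 shift=7
  byte[11]=0xBB cont=1 payload=0x3B=59: acc |= 59<<7 -> acc=7574 shift=14
  byte[12]=0x63 cont=0 payload=0x63=99: acc |= 99<<14 -> acc=1629590 shift=21 [end]
Varint 5: bytes[10:13] = 96 BB 63 -> value 1629590 (3 byte(s))

Answer: 1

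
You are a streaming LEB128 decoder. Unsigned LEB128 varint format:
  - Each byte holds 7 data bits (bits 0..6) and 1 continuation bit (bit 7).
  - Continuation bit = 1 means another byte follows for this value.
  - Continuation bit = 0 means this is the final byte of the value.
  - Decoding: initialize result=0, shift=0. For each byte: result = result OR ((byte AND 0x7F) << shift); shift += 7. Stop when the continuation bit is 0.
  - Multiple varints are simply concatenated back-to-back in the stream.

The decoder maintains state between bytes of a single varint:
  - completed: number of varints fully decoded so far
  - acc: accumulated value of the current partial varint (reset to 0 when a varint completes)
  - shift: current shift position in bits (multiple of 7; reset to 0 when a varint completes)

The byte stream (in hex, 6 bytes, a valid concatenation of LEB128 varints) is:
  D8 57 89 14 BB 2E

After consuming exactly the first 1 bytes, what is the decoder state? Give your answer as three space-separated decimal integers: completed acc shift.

Answer: 0 88 7

Derivation:
byte[0]=0xD8 cont=1 payload=0x58: acc |= 88<<0 -> completed=0 acc=88 shift=7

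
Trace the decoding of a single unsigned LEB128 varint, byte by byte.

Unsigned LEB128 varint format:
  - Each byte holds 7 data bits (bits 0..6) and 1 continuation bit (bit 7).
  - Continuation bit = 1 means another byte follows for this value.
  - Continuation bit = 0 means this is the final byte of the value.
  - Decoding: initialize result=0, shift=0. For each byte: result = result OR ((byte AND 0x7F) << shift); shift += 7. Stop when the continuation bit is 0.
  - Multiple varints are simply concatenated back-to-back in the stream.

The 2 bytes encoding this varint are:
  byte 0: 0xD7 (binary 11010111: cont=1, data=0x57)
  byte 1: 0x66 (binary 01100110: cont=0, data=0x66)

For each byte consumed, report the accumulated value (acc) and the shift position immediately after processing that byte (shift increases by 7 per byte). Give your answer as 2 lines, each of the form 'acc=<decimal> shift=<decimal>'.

byte 0=0xD7: payload=0x57=87, contrib = 87<<0 = 87; acc -> 87, shift -> 7
byte 1=0x66: payload=0x66=102, contrib = 102<<7 = 13056; acc -> 13143, shift -> 14

Answer: acc=87 shift=7
acc=13143 shift=14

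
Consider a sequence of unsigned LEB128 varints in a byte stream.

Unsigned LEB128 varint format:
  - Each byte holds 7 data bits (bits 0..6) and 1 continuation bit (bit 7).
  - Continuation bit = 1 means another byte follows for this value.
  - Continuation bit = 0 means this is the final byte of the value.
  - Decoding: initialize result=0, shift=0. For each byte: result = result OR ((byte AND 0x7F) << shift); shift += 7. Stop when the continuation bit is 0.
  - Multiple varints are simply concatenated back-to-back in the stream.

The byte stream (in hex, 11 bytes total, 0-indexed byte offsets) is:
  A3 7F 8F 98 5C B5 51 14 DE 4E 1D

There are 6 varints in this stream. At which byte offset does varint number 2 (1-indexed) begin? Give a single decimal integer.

  byte[0]=0xA3 cont=1 payload=0x23=35: acc |= 35<<0 -> acc=35 shift=7
  byte[1]=0x7F cont=0 payload=0x7F=127: acc |= 127<<7 -> acc=16291 shift=14 [end]
Varint 1: bytes[0:2] = A3 7F -> value 16291 (2 byte(s))
  byte[2]=0x8F cont=1 payload=0x0F=15: acc |= 15<<0 -> acc=15 shift=7
  byte[3]=0x98 cont=1 payload=0x18=24: acc |= 24<<7 -> acc=3087 shift=14
  byte[4]=0x5C cont=0 payload=0x5C=92: acc |= 92<<14 -> acc=1510415 shift=21 [end]
Varint 2: bytes[2:5] = 8F 98 5C -> value 1510415 (3 byte(s))
  byte[5]=0xB5 cont=1 payload=0x35=53: acc |= 53<<0 -> acc=53 shift=7
  byte[6]=0x51 cont=0 payload=0x51=81: acc |= 81<<7 -> acc=10421 shift=14 [end]
Varint 3: bytes[5:7] = B5 51 -> value 10421 (2 byte(s))
  byte[7]=0x14 cont=0 payload=0x14=20: acc |= 20<<0 -> acc=20 shift=7 [end]
Varint 4: bytes[7:8] = 14 -> value 20 (1 byte(s))
  byte[8]=0xDE cont=1 payload=0x5E=94: acc |= 94<<0 -> acc=94 shift=7
  byte[9]=0x4E cont=0 payload=0x4E=78: acc |= 78<<7 -> acc=10078 shift=14 [end]
Varint 5: bytes[8:10] = DE 4E -> value 10078 (2 byte(s))
  byte[10]=0x1D cont=0 payload=0x1D=29: acc |= 29<<0 -> acc=29 shift=7 [end]
Varint 6: bytes[10:11] = 1D -> value 29 (1 byte(s))

Answer: 2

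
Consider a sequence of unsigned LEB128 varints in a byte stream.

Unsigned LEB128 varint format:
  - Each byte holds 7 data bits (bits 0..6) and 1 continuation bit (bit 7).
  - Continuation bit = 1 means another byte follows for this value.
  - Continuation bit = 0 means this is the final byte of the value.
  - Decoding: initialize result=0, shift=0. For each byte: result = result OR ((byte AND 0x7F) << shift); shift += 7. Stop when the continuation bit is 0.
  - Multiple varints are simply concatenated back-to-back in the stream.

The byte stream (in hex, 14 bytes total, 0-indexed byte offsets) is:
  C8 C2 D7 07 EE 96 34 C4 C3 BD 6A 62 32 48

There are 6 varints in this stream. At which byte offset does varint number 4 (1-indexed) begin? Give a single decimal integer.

Answer: 11

Derivation:
  byte[0]=0xC8 cont=1 payload=0x48=72: acc |= 72<<0 -> acc=72 shift=7
  byte[1]=0xC2 cont=1 payload=0x42=66: acc |= 66<<7 -> acc=8520 shift=14
  byte[2]=0xD7 cont=1 payload=0x57=87: acc |= 87<<14 -> acc=1433928 shift=21
  byte[3]=0x07 cont=0 payload=0x07=7: acc |= 7<<21 -> acc=16113992 shift=28 [end]
Varint 1: bytes[0:4] = C8 C2 D7 07 -> value 16113992 (4 byte(s))
  byte[4]=0xEE cont=1 payload=0x6E=110: acc |= 110<<0 -> acc=110 shift=7
  byte[5]=0x96 cont=1 payload=0x16=22: acc |= 22<<7 -> acc=2926 shift=14
  byte[6]=0x34 cont=0 payload=0x34=52: acc |= 52<<14 -> acc=854894 shift=21 [end]
Varint 2: bytes[4:7] = EE 96 34 -> value 854894 (3 byte(s))
  byte[7]=0xC4 cont=1 payload=0x44=68: acc |= 68<<0 -> acc=68 shift=7
  byte[8]=0xC3 cont=1 payload=0x43=67: acc |= 67<<7 -> acc=8644 shift=14
  byte[9]=0xBD cont=1 payload=0x3D=61: acc |= 61<<14 -> acc=1008068 shift=21
  byte[10]=0x6A cont=0 payload=0x6A=106: acc |= 106<<21 -> acc=223306180 shift=28 [end]
Varint 3: bytes[7:11] = C4 C3 BD 6A -> value 223306180 (4 byte(s))
  byte[11]=0x62 cont=0 payload=0x62=98: acc |= 98<<0 -> acc=98 shift=7 [end]
Varint 4: bytes[11:12] = 62 -> value 98 (1 byte(s))
  byte[12]=0x32 cont=0 payload=0x32=50: acc |= 50<<0 -> acc=50 shift=7 [end]
Varint 5: bytes[12:13] = 32 -> value 50 (1 byte(s))
  byte[13]=0x48 cont=0 payload=0x48=72: acc |= 72<<0 -> acc=72 shift=7 [end]
Varint 6: bytes[13:14] = 48 -> value 72 (1 byte(s))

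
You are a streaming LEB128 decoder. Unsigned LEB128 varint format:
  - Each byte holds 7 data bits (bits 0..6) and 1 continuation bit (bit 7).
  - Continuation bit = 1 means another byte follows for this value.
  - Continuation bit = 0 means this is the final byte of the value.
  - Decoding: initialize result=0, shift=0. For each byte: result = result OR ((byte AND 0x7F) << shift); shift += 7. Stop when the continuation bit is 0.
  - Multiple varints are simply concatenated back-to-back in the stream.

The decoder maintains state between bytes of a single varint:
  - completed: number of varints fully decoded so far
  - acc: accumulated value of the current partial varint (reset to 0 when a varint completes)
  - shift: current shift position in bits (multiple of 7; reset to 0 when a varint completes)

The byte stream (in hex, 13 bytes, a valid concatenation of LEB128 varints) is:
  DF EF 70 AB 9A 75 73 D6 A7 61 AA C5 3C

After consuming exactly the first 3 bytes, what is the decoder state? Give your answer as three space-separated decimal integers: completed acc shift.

Answer: 1 0 0

Derivation:
byte[0]=0xDF cont=1 payload=0x5F: acc |= 95<<0 -> completed=0 acc=95 shift=7
byte[1]=0xEF cont=1 payload=0x6F: acc |= 111<<7 -> completed=0 acc=14303 shift=14
byte[2]=0x70 cont=0 payload=0x70: varint #1 complete (value=1849311); reset -> completed=1 acc=0 shift=0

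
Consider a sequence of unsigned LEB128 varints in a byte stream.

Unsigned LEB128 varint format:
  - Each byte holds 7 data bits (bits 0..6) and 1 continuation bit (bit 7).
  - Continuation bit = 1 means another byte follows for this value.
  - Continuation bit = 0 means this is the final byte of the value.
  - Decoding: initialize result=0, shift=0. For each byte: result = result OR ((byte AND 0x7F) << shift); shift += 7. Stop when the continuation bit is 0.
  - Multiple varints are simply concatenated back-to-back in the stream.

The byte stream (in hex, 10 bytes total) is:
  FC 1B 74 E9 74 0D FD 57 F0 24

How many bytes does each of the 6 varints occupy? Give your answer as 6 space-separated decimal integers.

Answer: 2 1 2 1 2 2

Derivation:
  byte[0]=0xFC cont=1 payload=0x7C=124: acc |= 124<<0 -> acc=124 shift=7
  byte[1]=0x1B cont=0 payload=0x1B=27: acc |= 27<<7 -> acc=3580 shift=14 [end]
Varint 1: bytes[0:2] = FC 1B -> value 3580 (2 byte(s))
  byte[2]=0x74 cont=0 payload=0x74=116: acc |= 116<<0 -> acc=116 shift=7 [end]
Varint 2: bytes[2:3] = 74 -> value 116 (1 byte(s))
  byte[3]=0xE9 cont=1 payload=0x69=105: acc |= 105<<0 -> acc=105 shift=7
  byte[4]=0x74 cont=0 payload=0x74=116: acc |= 116<<7 -> acc=14953 shift=14 [end]
Varint 3: bytes[3:5] = E9 74 -> value 14953 (2 byte(s))
  byte[5]=0x0D cont=0 payload=0x0D=13: acc |= 13<<0 -> acc=13 shift=7 [end]
Varint 4: bytes[5:6] = 0D -> value 13 (1 byte(s))
  byte[6]=0xFD cont=1 payload=0x7D=125: acc |= 125<<0 -> acc=125 shift=7
  byte[7]=0x57 cont=0 payload=0x57=87: acc |= 87<<7 -> acc=11261 shift=14 [end]
Varint 5: bytes[6:8] = FD 57 -> value 11261 (2 byte(s))
  byte[8]=0xF0 cont=1 payload=0x70=112: acc |= 112<<0 -> acc=112 shift=7
  byte[9]=0x24 cont=0 payload=0x24=36: acc |= 36<<7 -> acc=4720 shift=14 [end]
Varint 6: bytes[8:10] = F0 24 -> value 4720 (2 byte(s))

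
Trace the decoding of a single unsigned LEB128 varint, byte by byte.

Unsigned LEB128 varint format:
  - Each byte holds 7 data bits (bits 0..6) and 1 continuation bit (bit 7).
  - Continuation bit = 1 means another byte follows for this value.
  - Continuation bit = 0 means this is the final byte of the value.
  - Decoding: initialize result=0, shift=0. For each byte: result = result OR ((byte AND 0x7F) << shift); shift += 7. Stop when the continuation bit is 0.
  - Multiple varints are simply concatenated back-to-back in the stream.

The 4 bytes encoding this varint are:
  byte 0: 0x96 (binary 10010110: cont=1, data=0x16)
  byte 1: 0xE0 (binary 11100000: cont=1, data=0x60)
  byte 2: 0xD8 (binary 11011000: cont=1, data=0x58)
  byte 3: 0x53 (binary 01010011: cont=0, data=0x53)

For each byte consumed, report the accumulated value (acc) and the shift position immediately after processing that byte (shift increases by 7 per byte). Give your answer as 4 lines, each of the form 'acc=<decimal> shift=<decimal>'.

byte 0=0x96: payload=0x16=22, contrib = 22<<0 = 22; acc -> 22, shift -> 7
byte 1=0xE0: payload=0x60=96, contrib = 96<<7 = 12288; acc -> 12310, shift -> 14
byte 2=0xD8: payload=0x58=88, contrib = 88<<14 = 1441792; acc -> 1454102, shift -> 21
byte 3=0x53: payload=0x53=83, contrib = 83<<21 = 174063616; acc -> 175517718, shift -> 28

Answer: acc=22 shift=7
acc=12310 shift=14
acc=1454102 shift=21
acc=175517718 shift=28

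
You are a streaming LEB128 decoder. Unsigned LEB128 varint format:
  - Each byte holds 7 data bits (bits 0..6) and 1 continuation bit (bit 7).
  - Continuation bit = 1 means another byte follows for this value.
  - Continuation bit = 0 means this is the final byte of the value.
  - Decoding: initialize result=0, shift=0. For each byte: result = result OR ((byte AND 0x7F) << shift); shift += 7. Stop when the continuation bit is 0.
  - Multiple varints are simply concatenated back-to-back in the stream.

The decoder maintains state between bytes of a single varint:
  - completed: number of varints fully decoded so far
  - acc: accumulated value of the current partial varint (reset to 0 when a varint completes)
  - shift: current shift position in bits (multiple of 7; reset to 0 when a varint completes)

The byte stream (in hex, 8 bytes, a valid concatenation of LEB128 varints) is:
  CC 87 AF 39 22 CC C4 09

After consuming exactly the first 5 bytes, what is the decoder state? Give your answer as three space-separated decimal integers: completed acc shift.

byte[0]=0xCC cont=1 payload=0x4C: acc |= 76<<0 -> completed=0 acc=76 shift=7
byte[1]=0x87 cont=1 payload=0x07: acc |= 7<<7 -> completed=0 acc=972 shift=14
byte[2]=0xAF cont=1 payload=0x2F: acc |= 47<<14 -> completed=0 acc=771020 shift=21
byte[3]=0x39 cont=0 payload=0x39: varint #1 complete (value=120308684); reset -> completed=1 acc=0 shift=0
byte[4]=0x22 cont=0 payload=0x22: varint #2 complete (value=34); reset -> completed=2 acc=0 shift=0

Answer: 2 0 0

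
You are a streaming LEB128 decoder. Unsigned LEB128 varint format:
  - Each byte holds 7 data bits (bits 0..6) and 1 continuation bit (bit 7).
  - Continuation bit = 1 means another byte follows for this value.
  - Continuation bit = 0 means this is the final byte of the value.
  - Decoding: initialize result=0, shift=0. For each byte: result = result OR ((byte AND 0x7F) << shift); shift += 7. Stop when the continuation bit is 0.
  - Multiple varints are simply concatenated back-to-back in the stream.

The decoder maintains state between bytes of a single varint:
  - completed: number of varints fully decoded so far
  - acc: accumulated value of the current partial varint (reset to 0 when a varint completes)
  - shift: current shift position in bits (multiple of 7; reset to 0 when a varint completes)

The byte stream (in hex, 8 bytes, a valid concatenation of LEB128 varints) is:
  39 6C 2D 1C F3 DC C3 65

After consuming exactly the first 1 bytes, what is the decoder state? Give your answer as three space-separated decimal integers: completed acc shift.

byte[0]=0x39 cont=0 payload=0x39: varint #1 complete (value=57); reset -> completed=1 acc=0 shift=0

Answer: 1 0 0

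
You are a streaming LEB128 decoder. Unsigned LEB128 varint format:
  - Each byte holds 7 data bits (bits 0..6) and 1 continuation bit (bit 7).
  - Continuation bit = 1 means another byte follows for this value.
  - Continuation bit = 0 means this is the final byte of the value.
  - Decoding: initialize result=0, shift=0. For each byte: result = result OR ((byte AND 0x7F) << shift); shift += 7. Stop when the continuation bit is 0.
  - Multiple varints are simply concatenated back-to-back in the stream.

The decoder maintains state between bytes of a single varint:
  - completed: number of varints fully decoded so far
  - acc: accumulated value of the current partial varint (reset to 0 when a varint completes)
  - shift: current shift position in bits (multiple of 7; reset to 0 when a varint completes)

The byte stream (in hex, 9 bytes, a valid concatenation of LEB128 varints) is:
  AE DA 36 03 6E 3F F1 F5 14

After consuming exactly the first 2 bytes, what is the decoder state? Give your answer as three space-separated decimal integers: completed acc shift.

Answer: 0 11566 14

Derivation:
byte[0]=0xAE cont=1 payload=0x2E: acc |= 46<<0 -> completed=0 acc=46 shift=7
byte[1]=0xDA cont=1 payload=0x5A: acc |= 90<<7 -> completed=0 acc=11566 shift=14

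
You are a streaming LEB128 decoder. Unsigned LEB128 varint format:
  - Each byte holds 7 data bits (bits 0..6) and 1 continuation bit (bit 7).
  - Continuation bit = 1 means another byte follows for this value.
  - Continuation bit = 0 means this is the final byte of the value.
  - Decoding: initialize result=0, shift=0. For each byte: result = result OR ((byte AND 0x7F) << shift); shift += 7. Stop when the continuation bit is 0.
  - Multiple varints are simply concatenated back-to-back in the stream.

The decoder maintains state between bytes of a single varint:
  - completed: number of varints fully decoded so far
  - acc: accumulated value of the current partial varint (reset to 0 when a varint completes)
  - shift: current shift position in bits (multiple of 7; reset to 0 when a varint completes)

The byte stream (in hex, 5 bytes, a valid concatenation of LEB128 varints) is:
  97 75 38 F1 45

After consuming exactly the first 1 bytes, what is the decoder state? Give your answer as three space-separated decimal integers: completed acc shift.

Answer: 0 23 7

Derivation:
byte[0]=0x97 cont=1 payload=0x17: acc |= 23<<0 -> completed=0 acc=23 shift=7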